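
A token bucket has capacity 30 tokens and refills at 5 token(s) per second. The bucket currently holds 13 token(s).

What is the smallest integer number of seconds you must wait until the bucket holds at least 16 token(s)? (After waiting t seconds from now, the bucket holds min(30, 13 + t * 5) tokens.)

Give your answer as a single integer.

Need 13 + t * 5 >= 16, so t >= 3/5.
Smallest integer t = ceil(3/5) = 1.

Answer: 1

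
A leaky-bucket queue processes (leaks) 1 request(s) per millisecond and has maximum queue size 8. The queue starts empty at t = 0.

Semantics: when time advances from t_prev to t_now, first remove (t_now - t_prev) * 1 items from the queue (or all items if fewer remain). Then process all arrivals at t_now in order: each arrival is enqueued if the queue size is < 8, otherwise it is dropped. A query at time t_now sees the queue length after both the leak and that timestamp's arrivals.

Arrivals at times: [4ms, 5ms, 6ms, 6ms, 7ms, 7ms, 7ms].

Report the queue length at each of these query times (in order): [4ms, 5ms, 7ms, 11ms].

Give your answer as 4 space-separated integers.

Answer: 1 1 4 0

Derivation:
Queue lengths at query times:
  query t=4ms: backlog = 1
  query t=5ms: backlog = 1
  query t=7ms: backlog = 4
  query t=11ms: backlog = 0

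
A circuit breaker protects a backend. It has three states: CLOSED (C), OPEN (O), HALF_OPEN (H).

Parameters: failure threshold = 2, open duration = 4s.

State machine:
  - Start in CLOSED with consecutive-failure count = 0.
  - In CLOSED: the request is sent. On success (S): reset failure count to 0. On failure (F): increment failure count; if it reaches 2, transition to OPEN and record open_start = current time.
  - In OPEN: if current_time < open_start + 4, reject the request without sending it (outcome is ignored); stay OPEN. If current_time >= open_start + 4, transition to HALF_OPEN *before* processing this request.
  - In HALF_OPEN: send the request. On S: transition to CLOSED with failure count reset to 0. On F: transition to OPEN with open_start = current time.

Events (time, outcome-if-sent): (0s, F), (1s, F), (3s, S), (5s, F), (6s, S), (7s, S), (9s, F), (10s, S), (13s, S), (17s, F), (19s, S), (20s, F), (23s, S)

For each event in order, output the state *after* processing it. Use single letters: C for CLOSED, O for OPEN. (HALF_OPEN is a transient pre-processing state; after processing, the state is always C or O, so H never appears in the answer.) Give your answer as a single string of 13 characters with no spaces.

Answer: COOOOOOOCCCCC

Derivation:
State after each event:
  event#1 t=0s outcome=F: state=CLOSED
  event#2 t=1s outcome=F: state=OPEN
  event#3 t=3s outcome=S: state=OPEN
  event#4 t=5s outcome=F: state=OPEN
  event#5 t=6s outcome=S: state=OPEN
  event#6 t=7s outcome=S: state=OPEN
  event#7 t=9s outcome=F: state=OPEN
  event#8 t=10s outcome=S: state=OPEN
  event#9 t=13s outcome=S: state=CLOSED
  event#10 t=17s outcome=F: state=CLOSED
  event#11 t=19s outcome=S: state=CLOSED
  event#12 t=20s outcome=F: state=CLOSED
  event#13 t=23s outcome=S: state=CLOSED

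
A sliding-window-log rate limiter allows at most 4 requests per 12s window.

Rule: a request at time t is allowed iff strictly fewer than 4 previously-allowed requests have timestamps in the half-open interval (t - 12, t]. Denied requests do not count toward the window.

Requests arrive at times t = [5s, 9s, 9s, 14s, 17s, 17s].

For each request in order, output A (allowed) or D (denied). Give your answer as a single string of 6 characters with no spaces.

Tracking allowed requests in the window:
  req#1 t=5s: ALLOW
  req#2 t=9s: ALLOW
  req#3 t=9s: ALLOW
  req#4 t=14s: ALLOW
  req#5 t=17s: ALLOW
  req#6 t=17s: DENY

Answer: AAAAAD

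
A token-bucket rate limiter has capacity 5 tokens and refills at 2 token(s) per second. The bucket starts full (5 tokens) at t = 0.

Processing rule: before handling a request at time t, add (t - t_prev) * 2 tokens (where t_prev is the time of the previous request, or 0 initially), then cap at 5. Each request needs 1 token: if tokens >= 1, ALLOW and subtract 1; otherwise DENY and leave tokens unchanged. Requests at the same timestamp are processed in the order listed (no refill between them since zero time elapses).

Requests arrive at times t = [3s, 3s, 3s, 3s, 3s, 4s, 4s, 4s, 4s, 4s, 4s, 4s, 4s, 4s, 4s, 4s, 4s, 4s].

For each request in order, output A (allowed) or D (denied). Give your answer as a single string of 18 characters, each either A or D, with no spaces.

Answer: AAAAAAADDDDDDDDDDD

Derivation:
Simulating step by step:
  req#1 t=3s: ALLOW
  req#2 t=3s: ALLOW
  req#3 t=3s: ALLOW
  req#4 t=3s: ALLOW
  req#5 t=3s: ALLOW
  req#6 t=4s: ALLOW
  req#7 t=4s: ALLOW
  req#8 t=4s: DENY
  req#9 t=4s: DENY
  req#10 t=4s: DENY
  req#11 t=4s: DENY
  req#12 t=4s: DENY
  req#13 t=4s: DENY
  req#14 t=4s: DENY
  req#15 t=4s: DENY
  req#16 t=4s: DENY
  req#17 t=4s: DENY
  req#18 t=4s: DENY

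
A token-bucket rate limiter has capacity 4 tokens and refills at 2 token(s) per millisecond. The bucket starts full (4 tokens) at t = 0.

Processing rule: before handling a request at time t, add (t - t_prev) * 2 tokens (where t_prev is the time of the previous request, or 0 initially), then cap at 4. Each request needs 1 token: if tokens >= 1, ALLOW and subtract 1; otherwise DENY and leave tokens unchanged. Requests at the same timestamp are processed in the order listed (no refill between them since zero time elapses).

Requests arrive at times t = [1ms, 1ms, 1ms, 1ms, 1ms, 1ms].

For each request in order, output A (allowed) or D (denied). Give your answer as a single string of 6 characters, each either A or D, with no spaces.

Answer: AAAADD

Derivation:
Simulating step by step:
  req#1 t=1ms: ALLOW
  req#2 t=1ms: ALLOW
  req#3 t=1ms: ALLOW
  req#4 t=1ms: ALLOW
  req#5 t=1ms: DENY
  req#6 t=1ms: DENY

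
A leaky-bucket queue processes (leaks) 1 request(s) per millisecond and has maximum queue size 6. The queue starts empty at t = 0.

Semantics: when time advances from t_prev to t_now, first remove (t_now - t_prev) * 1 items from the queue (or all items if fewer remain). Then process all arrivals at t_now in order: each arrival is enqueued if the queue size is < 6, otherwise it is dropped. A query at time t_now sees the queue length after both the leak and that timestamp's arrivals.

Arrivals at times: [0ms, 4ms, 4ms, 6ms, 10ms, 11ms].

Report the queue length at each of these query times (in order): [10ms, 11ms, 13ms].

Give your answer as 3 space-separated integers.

Answer: 1 1 0

Derivation:
Queue lengths at query times:
  query t=10ms: backlog = 1
  query t=11ms: backlog = 1
  query t=13ms: backlog = 0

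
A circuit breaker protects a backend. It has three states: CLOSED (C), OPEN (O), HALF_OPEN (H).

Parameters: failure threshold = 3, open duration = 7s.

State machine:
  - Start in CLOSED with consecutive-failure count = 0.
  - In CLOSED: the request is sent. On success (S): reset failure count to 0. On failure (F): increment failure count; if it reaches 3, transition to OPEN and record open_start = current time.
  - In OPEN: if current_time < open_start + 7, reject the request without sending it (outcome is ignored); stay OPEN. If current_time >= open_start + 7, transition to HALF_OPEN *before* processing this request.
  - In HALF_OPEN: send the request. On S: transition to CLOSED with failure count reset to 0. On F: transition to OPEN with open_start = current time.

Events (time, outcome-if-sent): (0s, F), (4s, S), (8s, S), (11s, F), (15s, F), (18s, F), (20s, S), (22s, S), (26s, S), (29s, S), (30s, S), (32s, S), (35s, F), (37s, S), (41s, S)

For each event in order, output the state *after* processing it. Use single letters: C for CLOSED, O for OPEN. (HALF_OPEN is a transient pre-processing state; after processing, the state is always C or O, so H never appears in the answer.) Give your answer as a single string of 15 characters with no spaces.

State after each event:
  event#1 t=0s outcome=F: state=CLOSED
  event#2 t=4s outcome=S: state=CLOSED
  event#3 t=8s outcome=S: state=CLOSED
  event#4 t=11s outcome=F: state=CLOSED
  event#5 t=15s outcome=F: state=CLOSED
  event#6 t=18s outcome=F: state=OPEN
  event#7 t=20s outcome=S: state=OPEN
  event#8 t=22s outcome=S: state=OPEN
  event#9 t=26s outcome=S: state=CLOSED
  event#10 t=29s outcome=S: state=CLOSED
  event#11 t=30s outcome=S: state=CLOSED
  event#12 t=32s outcome=S: state=CLOSED
  event#13 t=35s outcome=F: state=CLOSED
  event#14 t=37s outcome=S: state=CLOSED
  event#15 t=41s outcome=S: state=CLOSED

Answer: CCCCCOOOCCCCCCC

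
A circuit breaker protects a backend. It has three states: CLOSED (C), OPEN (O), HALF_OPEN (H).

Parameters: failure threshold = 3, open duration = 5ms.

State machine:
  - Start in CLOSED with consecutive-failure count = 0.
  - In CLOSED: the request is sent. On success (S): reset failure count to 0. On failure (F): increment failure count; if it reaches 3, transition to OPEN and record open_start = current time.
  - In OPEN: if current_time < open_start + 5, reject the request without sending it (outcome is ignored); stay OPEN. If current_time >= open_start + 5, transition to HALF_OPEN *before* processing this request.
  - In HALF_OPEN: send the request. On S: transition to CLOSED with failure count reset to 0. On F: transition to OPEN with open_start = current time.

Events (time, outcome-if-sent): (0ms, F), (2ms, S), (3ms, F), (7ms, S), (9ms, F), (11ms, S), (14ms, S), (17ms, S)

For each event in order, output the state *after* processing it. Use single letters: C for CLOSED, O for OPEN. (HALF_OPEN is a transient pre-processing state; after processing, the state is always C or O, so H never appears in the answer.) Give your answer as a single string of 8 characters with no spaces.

State after each event:
  event#1 t=0ms outcome=F: state=CLOSED
  event#2 t=2ms outcome=S: state=CLOSED
  event#3 t=3ms outcome=F: state=CLOSED
  event#4 t=7ms outcome=S: state=CLOSED
  event#5 t=9ms outcome=F: state=CLOSED
  event#6 t=11ms outcome=S: state=CLOSED
  event#7 t=14ms outcome=S: state=CLOSED
  event#8 t=17ms outcome=S: state=CLOSED

Answer: CCCCCCCC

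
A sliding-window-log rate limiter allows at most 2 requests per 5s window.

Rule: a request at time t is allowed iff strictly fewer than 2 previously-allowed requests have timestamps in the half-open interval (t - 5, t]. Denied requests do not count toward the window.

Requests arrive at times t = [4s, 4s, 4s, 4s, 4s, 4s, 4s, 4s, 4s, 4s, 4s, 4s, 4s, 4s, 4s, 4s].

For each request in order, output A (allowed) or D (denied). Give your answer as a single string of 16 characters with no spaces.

Tracking allowed requests in the window:
  req#1 t=4s: ALLOW
  req#2 t=4s: ALLOW
  req#3 t=4s: DENY
  req#4 t=4s: DENY
  req#5 t=4s: DENY
  req#6 t=4s: DENY
  req#7 t=4s: DENY
  req#8 t=4s: DENY
  req#9 t=4s: DENY
  req#10 t=4s: DENY
  req#11 t=4s: DENY
  req#12 t=4s: DENY
  req#13 t=4s: DENY
  req#14 t=4s: DENY
  req#15 t=4s: DENY
  req#16 t=4s: DENY

Answer: AADDDDDDDDDDDDDD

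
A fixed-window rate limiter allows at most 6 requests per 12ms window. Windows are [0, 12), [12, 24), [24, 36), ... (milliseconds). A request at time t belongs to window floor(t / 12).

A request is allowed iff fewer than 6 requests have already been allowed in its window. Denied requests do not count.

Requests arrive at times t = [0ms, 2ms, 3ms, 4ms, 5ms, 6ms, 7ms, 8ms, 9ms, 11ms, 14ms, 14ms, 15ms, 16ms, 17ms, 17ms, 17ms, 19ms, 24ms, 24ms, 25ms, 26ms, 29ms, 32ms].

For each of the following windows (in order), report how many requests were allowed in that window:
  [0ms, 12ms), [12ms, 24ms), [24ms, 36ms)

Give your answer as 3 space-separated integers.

Processing requests:
  req#1 t=0ms (window 0): ALLOW
  req#2 t=2ms (window 0): ALLOW
  req#3 t=3ms (window 0): ALLOW
  req#4 t=4ms (window 0): ALLOW
  req#5 t=5ms (window 0): ALLOW
  req#6 t=6ms (window 0): ALLOW
  req#7 t=7ms (window 0): DENY
  req#8 t=8ms (window 0): DENY
  req#9 t=9ms (window 0): DENY
  req#10 t=11ms (window 0): DENY
  req#11 t=14ms (window 1): ALLOW
  req#12 t=14ms (window 1): ALLOW
  req#13 t=15ms (window 1): ALLOW
  req#14 t=16ms (window 1): ALLOW
  req#15 t=17ms (window 1): ALLOW
  req#16 t=17ms (window 1): ALLOW
  req#17 t=17ms (window 1): DENY
  req#18 t=19ms (window 1): DENY
  req#19 t=24ms (window 2): ALLOW
  req#20 t=24ms (window 2): ALLOW
  req#21 t=25ms (window 2): ALLOW
  req#22 t=26ms (window 2): ALLOW
  req#23 t=29ms (window 2): ALLOW
  req#24 t=32ms (window 2): ALLOW

Allowed counts by window: 6 6 6

Answer: 6 6 6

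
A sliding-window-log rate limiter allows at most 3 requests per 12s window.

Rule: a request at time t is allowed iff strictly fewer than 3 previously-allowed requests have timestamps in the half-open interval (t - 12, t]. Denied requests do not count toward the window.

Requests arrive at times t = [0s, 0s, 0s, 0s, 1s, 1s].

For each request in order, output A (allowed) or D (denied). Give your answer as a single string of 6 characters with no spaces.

Tracking allowed requests in the window:
  req#1 t=0s: ALLOW
  req#2 t=0s: ALLOW
  req#3 t=0s: ALLOW
  req#4 t=0s: DENY
  req#5 t=1s: DENY
  req#6 t=1s: DENY

Answer: AAADDD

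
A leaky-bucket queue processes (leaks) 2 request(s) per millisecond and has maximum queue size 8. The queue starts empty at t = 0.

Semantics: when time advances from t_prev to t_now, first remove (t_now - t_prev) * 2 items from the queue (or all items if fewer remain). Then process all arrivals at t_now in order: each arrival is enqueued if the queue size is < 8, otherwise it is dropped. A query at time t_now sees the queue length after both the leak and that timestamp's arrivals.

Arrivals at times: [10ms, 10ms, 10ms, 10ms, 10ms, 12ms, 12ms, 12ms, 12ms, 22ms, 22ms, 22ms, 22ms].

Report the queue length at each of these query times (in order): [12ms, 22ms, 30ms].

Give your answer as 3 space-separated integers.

Queue lengths at query times:
  query t=12ms: backlog = 5
  query t=22ms: backlog = 4
  query t=30ms: backlog = 0

Answer: 5 4 0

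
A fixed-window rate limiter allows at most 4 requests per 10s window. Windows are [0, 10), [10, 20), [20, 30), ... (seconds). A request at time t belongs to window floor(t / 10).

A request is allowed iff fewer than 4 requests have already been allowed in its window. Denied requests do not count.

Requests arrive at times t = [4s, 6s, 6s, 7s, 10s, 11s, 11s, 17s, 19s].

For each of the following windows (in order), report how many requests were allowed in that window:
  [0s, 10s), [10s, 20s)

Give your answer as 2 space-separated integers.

Answer: 4 4

Derivation:
Processing requests:
  req#1 t=4s (window 0): ALLOW
  req#2 t=6s (window 0): ALLOW
  req#3 t=6s (window 0): ALLOW
  req#4 t=7s (window 0): ALLOW
  req#5 t=10s (window 1): ALLOW
  req#6 t=11s (window 1): ALLOW
  req#7 t=11s (window 1): ALLOW
  req#8 t=17s (window 1): ALLOW
  req#9 t=19s (window 1): DENY

Allowed counts by window: 4 4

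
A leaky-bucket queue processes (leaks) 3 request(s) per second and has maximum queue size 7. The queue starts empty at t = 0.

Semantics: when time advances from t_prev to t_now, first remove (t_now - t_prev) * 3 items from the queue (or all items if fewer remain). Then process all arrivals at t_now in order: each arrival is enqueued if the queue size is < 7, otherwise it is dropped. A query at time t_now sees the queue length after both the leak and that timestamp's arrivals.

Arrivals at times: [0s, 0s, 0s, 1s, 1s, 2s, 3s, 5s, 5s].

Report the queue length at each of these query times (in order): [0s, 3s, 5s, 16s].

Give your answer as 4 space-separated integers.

Answer: 3 1 2 0

Derivation:
Queue lengths at query times:
  query t=0s: backlog = 3
  query t=3s: backlog = 1
  query t=5s: backlog = 2
  query t=16s: backlog = 0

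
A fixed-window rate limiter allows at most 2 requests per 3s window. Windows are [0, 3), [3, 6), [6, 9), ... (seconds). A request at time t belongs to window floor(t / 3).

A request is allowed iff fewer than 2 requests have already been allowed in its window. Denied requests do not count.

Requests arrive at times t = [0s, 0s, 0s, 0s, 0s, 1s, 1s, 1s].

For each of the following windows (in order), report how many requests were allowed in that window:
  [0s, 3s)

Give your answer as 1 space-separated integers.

Answer: 2

Derivation:
Processing requests:
  req#1 t=0s (window 0): ALLOW
  req#2 t=0s (window 0): ALLOW
  req#3 t=0s (window 0): DENY
  req#4 t=0s (window 0): DENY
  req#5 t=0s (window 0): DENY
  req#6 t=1s (window 0): DENY
  req#7 t=1s (window 0): DENY
  req#8 t=1s (window 0): DENY

Allowed counts by window: 2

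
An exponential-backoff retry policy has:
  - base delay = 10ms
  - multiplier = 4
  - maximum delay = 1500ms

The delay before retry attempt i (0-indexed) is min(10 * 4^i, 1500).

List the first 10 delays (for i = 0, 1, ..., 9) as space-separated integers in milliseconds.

Answer: 10 40 160 640 1500 1500 1500 1500 1500 1500

Derivation:
Computing each delay:
  i=0: min(10*4^0, 1500) = 10
  i=1: min(10*4^1, 1500) = 40
  i=2: min(10*4^2, 1500) = 160
  i=3: min(10*4^3, 1500) = 640
  i=4: min(10*4^4, 1500) = 1500
  i=5: min(10*4^5, 1500) = 1500
  i=6: min(10*4^6, 1500) = 1500
  i=7: min(10*4^7, 1500) = 1500
  i=8: min(10*4^8, 1500) = 1500
  i=9: min(10*4^9, 1500) = 1500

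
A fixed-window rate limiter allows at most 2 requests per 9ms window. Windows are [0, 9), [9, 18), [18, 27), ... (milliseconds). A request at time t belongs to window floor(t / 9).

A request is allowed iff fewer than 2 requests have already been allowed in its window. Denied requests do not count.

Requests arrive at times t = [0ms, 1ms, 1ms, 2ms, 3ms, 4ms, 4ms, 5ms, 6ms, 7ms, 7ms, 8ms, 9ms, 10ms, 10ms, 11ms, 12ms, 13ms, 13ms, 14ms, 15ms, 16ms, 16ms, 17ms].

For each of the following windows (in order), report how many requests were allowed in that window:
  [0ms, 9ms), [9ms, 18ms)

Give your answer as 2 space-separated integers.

Processing requests:
  req#1 t=0ms (window 0): ALLOW
  req#2 t=1ms (window 0): ALLOW
  req#3 t=1ms (window 0): DENY
  req#4 t=2ms (window 0): DENY
  req#5 t=3ms (window 0): DENY
  req#6 t=4ms (window 0): DENY
  req#7 t=4ms (window 0): DENY
  req#8 t=5ms (window 0): DENY
  req#9 t=6ms (window 0): DENY
  req#10 t=7ms (window 0): DENY
  req#11 t=7ms (window 0): DENY
  req#12 t=8ms (window 0): DENY
  req#13 t=9ms (window 1): ALLOW
  req#14 t=10ms (window 1): ALLOW
  req#15 t=10ms (window 1): DENY
  req#16 t=11ms (window 1): DENY
  req#17 t=12ms (window 1): DENY
  req#18 t=13ms (window 1): DENY
  req#19 t=13ms (window 1): DENY
  req#20 t=14ms (window 1): DENY
  req#21 t=15ms (window 1): DENY
  req#22 t=16ms (window 1): DENY
  req#23 t=16ms (window 1): DENY
  req#24 t=17ms (window 1): DENY

Allowed counts by window: 2 2

Answer: 2 2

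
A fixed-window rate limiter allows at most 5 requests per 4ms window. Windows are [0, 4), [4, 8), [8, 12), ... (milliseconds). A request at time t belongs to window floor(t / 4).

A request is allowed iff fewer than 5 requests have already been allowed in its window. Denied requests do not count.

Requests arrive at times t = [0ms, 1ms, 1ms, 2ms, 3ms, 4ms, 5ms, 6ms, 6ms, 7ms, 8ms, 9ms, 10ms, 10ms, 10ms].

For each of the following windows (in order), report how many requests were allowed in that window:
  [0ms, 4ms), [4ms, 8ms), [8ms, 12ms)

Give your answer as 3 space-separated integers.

Answer: 5 5 5

Derivation:
Processing requests:
  req#1 t=0ms (window 0): ALLOW
  req#2 t=1ms (window 0): ALLOW
  req#3 t=1ms (window 0): ALLOW
  req#4 t=2ms (window 0): ALLOW
  req#5 t=3ms (window 0): ALLOW
  req#6 t=4ms (window 1): ALLOW
  req#7 t=5ms (window 1): ALLOW
  req#8 t=6ms (window 1): ALLOW
  req#9 t=6ms (window 1): ALLOW
  req#10 t=7ms (window 1): ALLOW
  req#11 t=8ms (window 2): ALLOW
  req#12 t=9ms (window 2): ALLOW
  req#13 t=10ms (window 2): ALLOW
  req#14 t=10ms (window 2): ALLOW
  req#15 t=10ms (window 2): ALLOW

Allowed counts by window: 5 5 5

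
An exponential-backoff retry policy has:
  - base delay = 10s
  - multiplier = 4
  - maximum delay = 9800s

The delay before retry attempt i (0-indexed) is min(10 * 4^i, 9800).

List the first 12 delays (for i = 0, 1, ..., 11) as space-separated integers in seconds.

Answer: 10 40 160 640 2560 9800 9800 9800 9800 9800 9800 9800

Derivation:
Computing each delay:
  i=0: min(10*4^0, 9800) = 10
  i=1: min(10*4^1, 9800) = 40
  i=2: min(10*4^2, 9800) = 160
  i=3: min(10*4^3, 9800) = 640
  i=4: min(10*4^4, 9800) = 2560
  i=5: min(10*4^5, 9800) = 9800
  i=6: min(10*4^6, 9800) = 9800
  i=7: min(10*4^7, 9800) = 9800
  i=8: min(10*4^8, 9800) = 9800
  i=9: min(10*4^9, 9800) = 9800
  i=10: min(10*4^10, 9800) = 9800
  i=11: min(10*4^11, 9800) = 9800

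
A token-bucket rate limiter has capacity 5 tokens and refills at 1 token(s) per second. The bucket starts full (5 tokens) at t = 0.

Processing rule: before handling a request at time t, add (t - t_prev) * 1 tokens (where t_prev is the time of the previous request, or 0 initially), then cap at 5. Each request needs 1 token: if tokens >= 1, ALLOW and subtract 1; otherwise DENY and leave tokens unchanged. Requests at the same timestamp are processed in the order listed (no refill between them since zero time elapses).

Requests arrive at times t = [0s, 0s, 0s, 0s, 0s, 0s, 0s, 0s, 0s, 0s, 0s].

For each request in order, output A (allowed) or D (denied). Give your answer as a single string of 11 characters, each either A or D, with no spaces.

Simulating step by step:
  req#1 t=0s: ALLOW
  req#2 t=0s: ALLOW
  req#3 t=0s: ALLOW
  req#4 t=0s: ALLOW
  req#5 t=0s: ALLOW
  req#6 t=0s: DENY
  req#7 t=0s: DENY
  req#8 t=0s: DENY
  req#9 t=0s: DENY
  req#10 t=0s: DENY
  req#11 t=0s: DENY

Answer: AAAAADDDDDD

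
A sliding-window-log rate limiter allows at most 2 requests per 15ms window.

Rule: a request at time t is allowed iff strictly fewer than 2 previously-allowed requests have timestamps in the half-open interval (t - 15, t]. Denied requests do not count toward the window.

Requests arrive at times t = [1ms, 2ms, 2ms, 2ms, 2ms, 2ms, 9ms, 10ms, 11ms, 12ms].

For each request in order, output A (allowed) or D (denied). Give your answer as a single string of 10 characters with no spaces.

Tracking allowed requests in the window:
  req#1 t=1ms: ALLOW
  req#2 t=2ms: ALLOW
  req#3 t=2ms: DENY
  req#4 t=2ms: DENY
  req#5 t=2ms: DENY
  req#6 t=2ms: DENY
  req#7 t=9ms: DENY
  req#8 t=10ms: DENY
  req#9 t=11ms: DENY
  req#10 t=12ms: DENY

Answer: AADDDDDDDD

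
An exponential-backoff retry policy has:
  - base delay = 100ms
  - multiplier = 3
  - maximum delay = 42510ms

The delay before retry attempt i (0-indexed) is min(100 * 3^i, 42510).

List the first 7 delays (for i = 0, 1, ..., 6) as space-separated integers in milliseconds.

Computing each delay:
  i=0: min(100*3^0, 42510) = 100
  i=1: min(100*3^1, 42510) = 300
  i=2: min(100*3^2, 42510) = 900
  i=3: min(100*3^3, 42510) = 2700
  i=4: min(100*3^4, 42510) = 8100
  i=5: min(100*3^5, 42510) = 24300
  i=6: min(100*3^6, 42510) = 42510

Answer: 100 300 900 2700 8100 24300 42510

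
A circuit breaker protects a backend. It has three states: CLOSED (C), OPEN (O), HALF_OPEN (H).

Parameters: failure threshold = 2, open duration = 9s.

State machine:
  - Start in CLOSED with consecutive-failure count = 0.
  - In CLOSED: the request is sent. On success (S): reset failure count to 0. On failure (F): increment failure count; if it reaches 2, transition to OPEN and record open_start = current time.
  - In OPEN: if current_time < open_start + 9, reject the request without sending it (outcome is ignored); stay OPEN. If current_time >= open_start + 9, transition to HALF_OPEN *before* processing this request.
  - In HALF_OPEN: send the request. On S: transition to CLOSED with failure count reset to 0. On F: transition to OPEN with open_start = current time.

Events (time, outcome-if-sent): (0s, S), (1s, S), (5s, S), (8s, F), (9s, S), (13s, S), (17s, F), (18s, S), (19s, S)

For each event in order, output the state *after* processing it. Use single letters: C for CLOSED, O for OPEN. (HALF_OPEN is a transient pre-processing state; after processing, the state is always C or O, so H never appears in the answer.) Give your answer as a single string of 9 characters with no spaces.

State after each event:
  event#1 t=0s outcome=S: state=CLOSED
  event#2 t=1s outcome=S: state=CLOSED
  event#3 t=5s outcome=S: state=CLOSED
  event#4 t=8s outcome=F: state=CLOSED
  event#5 t=9s outcome=S: state=CLOSED
  event#6 t=13s outcome=S: state=CLOSED
  event#7 t=17s outcome=F: state=CLOSED
  event#8 t=18s outcome=S: state=CLOSED
  event#9 t=19s outcome=S: state=CLOSED

Answer: CCCCCCCCC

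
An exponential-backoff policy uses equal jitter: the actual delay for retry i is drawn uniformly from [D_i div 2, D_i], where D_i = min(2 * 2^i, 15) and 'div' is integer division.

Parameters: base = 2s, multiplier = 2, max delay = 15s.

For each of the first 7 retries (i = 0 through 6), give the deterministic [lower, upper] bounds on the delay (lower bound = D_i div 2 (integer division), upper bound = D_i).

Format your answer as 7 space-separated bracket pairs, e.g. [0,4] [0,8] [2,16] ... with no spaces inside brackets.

Computing bounds per retry:
  i=0: D_i=min(2*2^0,15)=2, bounds=[1,2]
  i=1: D_i=min(2*2^1,15)=4, bounds=[2,4]
  i=2: D_i=min(2*2^2,15)=8, bounds=[4,8]
  i=3: D_i=min(2*2^3,15)=15, bounds=[7,15]
  i=4: D_i=min(2*2^4,15)=15, bounds=[7,15]
  i=5: D_i=min(2*2^5,15)=15, bounds=[7,15]
  i=6: D_i=min(2*2^6,15)=15, bounds=[7,15]

Answer: [1,2] [2,4] [4,8] [7,15] [7,15] [7,15] [7,15]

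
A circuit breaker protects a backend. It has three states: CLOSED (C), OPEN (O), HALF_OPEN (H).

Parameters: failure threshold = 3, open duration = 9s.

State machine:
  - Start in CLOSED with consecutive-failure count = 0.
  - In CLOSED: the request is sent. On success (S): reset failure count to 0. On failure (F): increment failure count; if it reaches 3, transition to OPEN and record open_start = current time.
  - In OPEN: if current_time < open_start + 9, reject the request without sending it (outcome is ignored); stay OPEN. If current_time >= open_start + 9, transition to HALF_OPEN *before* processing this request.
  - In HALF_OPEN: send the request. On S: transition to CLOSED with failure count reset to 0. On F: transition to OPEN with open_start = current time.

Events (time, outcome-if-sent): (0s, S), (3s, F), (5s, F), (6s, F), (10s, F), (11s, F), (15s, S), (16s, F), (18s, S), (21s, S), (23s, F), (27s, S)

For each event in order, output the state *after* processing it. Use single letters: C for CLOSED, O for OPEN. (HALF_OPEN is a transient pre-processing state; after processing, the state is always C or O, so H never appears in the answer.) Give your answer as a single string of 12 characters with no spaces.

Answer: CCCOOOCCCCCC

Derivation:
State after each event:
  event#1 t=0s outcome=S: state=CLOSED
  event#2 t=3s outcome=F: state=CLOSED
  event#3 t=5s outcome=F: state=CLOSED
  event#4 t=6s outcome=F: state=OPEN
  event#5 t=10s outcome=F: state=OPEN
  event#6 t=11s outcome=F: state=OPEN
  event#7 t=15s outcome=S: state=CLOSED
  event#8 t=16s outcome=F: state=CLOSED
  event#9 t=18s outcome=S: state=CLOSED
  event#10 t=21s outcome=S: state=CLOSED
  event#11 t=23s outcome=F: state=CLOSED
  event#12 t=27s outcome=S: state=CLOSED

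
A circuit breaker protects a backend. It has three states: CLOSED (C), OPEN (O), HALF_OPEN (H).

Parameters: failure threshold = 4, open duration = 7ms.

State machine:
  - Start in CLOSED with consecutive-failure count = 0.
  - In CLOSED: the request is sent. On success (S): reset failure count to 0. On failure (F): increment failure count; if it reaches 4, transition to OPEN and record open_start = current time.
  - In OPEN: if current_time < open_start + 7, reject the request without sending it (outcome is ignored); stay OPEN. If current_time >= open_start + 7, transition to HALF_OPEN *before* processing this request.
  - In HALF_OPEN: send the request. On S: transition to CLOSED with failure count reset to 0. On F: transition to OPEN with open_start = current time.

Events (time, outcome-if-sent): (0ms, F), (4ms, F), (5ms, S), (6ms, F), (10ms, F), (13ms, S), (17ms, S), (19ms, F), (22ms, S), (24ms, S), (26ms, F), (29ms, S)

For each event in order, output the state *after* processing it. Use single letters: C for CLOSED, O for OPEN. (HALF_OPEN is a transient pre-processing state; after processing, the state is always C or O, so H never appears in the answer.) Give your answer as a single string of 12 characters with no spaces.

Answer: CCCCCCCCCCCC

Derivation:
State after each event:
  event#1 t=0ms outcome=F: state=CLOSED
  event#2 t=4ms outcome=F: state=CLOSED
  event#3 t=5ms outcome=S: state=CLOSED
  event#4 t=6ms outcome=F: state=CLOSED
  event#5 t=10ms outcome=F: state=CLOSED
  event#6 t=13ms outcome=S: state=CLOSED
  event#7 t=17ms outcome=S: state=CLOSED
  event#8 t=19ms outcome=F: state=CLOSED
  event#9 t=22ms outcome=S: state=CLOSED
  event#10 t=24ms outcome=S: state=CLOSED
  event#11 t=26ms outcome=F: state=CLOSED
  event#12 t=29ms outcome=S: state=CLOSED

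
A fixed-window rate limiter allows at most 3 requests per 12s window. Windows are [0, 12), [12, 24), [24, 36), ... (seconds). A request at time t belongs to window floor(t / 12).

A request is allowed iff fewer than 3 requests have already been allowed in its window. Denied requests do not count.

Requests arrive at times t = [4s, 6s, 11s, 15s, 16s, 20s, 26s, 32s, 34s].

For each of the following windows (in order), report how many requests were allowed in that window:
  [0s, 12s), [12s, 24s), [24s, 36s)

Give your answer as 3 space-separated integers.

Answer: 3 3 3

Derivation:
Processing requests:
  req#1 t=4s (window 0): ALLOW
  req#2 t=6s (window 0): ALLOW
  req#3 t=11s (window 0): ALLOW
  req#4 t=15s (window 1): ALLOW
  req#5 t=16s (window 1): ALLOW
  req#6 t=20s (window 1): ALLOW
  req#7 t=26s (window 2): ALLOW
  req#8 t=32s (window 2): ALLOW
  req#9 t=34s (window 2): ALLOW

Allowed counts by window: 3 3 3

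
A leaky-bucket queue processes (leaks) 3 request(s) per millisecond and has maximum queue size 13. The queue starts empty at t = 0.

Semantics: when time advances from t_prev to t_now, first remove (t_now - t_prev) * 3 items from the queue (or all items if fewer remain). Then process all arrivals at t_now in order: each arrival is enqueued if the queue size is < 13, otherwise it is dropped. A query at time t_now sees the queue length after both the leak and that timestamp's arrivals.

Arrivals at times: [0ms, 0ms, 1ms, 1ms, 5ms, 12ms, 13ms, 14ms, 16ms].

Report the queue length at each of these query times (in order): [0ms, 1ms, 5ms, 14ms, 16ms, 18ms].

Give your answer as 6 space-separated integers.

Queue lengths at query times:
  query t=0ms: backlog = 2
  query t=1ms: backlog = 2
  query t=5ms: backlog = 1
  query t=14ms: backlog = 1
  query t=16ms: backlog = 1
  query t=18ms: backlog = 0

Answer: 2 2 1 1 1 0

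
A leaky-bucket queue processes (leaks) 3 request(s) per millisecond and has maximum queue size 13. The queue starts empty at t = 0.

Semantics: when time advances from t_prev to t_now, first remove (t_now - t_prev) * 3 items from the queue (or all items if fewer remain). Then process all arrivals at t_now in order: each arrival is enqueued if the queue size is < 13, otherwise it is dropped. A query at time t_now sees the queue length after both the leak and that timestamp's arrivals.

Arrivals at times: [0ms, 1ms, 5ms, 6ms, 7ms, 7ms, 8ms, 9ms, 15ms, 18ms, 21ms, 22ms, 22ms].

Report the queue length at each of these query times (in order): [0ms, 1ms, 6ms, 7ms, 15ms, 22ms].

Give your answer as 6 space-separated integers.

Queue lengths at query times:
  query t=0ms: backlog = 1
  query t=1ms: backlog = 1
  query t=6ms: backlog = 1
  query t=7ms: backlog = 2
  query t=15ms: backlog = 1
  query t=22ms: backlog = 2

Answer: 1 1 1 2 1 2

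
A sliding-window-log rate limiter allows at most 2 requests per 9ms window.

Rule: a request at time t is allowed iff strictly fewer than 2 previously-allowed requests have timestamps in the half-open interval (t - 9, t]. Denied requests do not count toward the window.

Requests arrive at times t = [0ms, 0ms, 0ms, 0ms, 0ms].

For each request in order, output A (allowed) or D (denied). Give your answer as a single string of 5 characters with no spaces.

Answer: AADDD

Derivation:
Tracking allowed requests in the window:
  req#1 t=0ms: ALLOW
  req#2 t=0ms: ALLOW
  req#3 t=0ms: DENY
  req#4 t=0ms: DENY
  req#5 t=0ms: DENY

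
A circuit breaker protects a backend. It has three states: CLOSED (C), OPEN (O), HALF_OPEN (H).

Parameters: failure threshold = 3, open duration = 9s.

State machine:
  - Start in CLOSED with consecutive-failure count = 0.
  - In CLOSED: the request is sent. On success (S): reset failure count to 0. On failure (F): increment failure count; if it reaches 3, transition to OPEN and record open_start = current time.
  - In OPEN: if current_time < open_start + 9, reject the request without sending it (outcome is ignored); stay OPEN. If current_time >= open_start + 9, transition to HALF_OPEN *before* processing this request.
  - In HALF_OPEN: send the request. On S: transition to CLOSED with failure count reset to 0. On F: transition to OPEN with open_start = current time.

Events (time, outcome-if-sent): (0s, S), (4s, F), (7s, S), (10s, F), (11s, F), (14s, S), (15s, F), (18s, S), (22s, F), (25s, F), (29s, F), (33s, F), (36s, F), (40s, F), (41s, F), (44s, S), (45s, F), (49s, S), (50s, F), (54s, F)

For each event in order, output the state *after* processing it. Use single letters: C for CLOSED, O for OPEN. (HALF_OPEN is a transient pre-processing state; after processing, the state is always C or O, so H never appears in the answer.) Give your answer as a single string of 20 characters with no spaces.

Answer: CCCCCCCCCCOOOOOOOCCC

Derivation:
State after each event:
  event#1 t=0s outcome=S: state=CLOSED
  event#2 t=4s outcome=F: state=CLOSED
  event#3 t=7s outcome=S: state=CLOSED
  event#4 t=10s outcome=F: state=CLOSED
  event#5 t=11s outcome=F: state=CLOSED
  event#6 t=14s outcome=S: state=CLOSED
  event#7 t=15s outcome=F: state=CLOSED
  event#8 t=18s outcome=S: state=CLOSED
  event#9 t=22s outcome=F: state=CLOSED
  event#10 t=25s outcome=F: state=CLOSED
  event#11 t=29s outcome=F: state=OPEN
  event#12 t=33s outcome=F: state=OPEN
  event#13 t=36s outcome=F: state=OPEN
  event#14 t=40s outcome=F: state=OPEN
  event#15 t=41s outcome=F: state=OPEN
  event#16 t=44s outcome=S: state=OPEN
  event#17 t=45s outcome=F: state=OPEN
  event#18 t=49s outcome=S: state=CLOSED
  event#19 t=50s outcome=F: state=CLOSED
  event#20 t=54s outcome=F: state=CLOSED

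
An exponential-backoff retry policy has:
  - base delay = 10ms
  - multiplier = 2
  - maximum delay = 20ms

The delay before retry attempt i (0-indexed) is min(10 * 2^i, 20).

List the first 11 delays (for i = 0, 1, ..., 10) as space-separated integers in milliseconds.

Answer: 10 20 20 20 20 20 20 20 20 20 20

Derivation:
Computing each delay:
  i=0: min(10*2^0, 20) = 10
  i=1: min(10*2^1, 20) = 20
  i=2: min(10*2^2, 20) = 20
  i=3: min(10*2^3, 20) = 20
  i=4: min(10*2^4, 20) = 20
  i=5: min(10*2^5, 20) = 20
  i=6: min(10*2^6, 20) = 20
  i=7: min(10*2^7, 20) = 20
  i=8: min(10*2^8, 20) = 20
  i=9: min(10*2^9, 20) = 20
  i=10: min(10*2^10, 20) = 20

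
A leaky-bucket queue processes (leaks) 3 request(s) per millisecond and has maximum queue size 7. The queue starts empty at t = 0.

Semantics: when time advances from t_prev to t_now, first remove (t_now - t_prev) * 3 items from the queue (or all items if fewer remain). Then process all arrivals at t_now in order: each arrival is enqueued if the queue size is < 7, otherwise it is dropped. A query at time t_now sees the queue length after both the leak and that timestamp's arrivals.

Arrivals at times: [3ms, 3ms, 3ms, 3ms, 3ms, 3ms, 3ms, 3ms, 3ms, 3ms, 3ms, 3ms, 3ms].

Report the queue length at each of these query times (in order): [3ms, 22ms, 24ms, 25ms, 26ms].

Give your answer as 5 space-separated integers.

Queue lengths at query times:
  query t=3ms: backlog = 7
  query t=22ms: backlog = 0
  query t=24ms: backlog = 0
  query t=25ms: backlog = 0
  query t=26ms: backlog = 0

Answer: 7 0 0 0 0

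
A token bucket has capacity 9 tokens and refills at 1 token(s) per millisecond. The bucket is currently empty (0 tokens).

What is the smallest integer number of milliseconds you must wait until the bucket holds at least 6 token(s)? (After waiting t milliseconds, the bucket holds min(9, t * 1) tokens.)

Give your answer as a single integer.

Answer: 6

Derivation:
Need t * 1 >= 6, so t >= 6/1.
Smallest integer t = ceil(6/1) = 6.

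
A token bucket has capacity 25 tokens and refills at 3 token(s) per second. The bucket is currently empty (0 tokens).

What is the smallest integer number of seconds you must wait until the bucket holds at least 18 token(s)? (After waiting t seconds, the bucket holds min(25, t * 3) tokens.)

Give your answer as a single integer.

Need t * 3 >= 18, so t >= 18/3.
Smallest integer t = ceil(18/3) = 6.

Answer: 6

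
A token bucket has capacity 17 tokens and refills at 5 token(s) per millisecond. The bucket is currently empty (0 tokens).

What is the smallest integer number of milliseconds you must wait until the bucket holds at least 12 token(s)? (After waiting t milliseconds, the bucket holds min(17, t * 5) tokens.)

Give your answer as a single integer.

Answer: 3

Derivation:
Need t * 5 >= 12, so t >= 12/5.
Smallest integer t = ceil(12/5) = 3.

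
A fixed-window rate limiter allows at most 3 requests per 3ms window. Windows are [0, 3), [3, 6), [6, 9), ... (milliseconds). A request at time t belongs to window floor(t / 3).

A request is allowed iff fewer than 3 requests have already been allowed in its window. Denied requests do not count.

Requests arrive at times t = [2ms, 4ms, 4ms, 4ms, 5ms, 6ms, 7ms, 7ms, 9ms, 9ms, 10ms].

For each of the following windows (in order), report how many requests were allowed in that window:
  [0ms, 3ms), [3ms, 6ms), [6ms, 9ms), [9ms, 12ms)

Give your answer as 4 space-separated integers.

Answer: 1 3 3 3

Derivation:
Processing requests:
  req#1 t=2ms (window 0): ALLOW
  req#2 t=4ms (window 1): ALLOW
  req#3 t=4ms (window 1): ALLOW
  req#4 t=4ms (window 1): ALLOW
  req#5 t=5ms (window 1): DENY
  req#6 t=6ms (window 2): ALLOW
  req#7 t=7ms (window 2): ALLOW
  req#8 t=7ms (window 2): ALLOW
  req#9 t=9ms (window 3): ALLOW
  req#10 t=9ms (window 3): ALLOW
  req#11 t=10ms (window 3): ALLOW

Allowed counts by window: 1 3 3 3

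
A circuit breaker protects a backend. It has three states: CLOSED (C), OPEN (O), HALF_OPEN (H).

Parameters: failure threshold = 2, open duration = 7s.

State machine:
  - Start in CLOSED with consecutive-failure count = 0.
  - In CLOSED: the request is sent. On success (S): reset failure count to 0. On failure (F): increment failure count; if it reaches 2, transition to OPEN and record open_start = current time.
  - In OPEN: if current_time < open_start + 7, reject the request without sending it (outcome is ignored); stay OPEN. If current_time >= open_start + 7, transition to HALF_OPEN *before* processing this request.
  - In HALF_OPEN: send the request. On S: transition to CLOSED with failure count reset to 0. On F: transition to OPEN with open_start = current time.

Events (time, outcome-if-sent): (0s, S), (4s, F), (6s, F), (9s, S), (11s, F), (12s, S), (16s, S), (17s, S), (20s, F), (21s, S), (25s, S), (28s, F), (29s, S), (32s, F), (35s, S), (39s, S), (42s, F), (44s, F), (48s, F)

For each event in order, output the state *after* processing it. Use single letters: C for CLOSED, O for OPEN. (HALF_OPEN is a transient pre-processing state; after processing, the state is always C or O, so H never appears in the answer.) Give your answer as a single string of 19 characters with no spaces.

Answer: CCOOOOCCCCCCCCCCCOO

Derivation:
State after each event:
  event#1 t=0s outcome=S: state=CLOSED
  event#2 t=4s outcome=F: state=CLOSED
  event#3 t=6s outcome=F: state=OPEN
  event#4 t=9s outcome=S: state=OPEN
  event#5 t=11s outcome=F: state=OPEN
  event#6 t=12s outcome=S: state=OPEN
  event#7 t=16s outcome=S: state=CLOSED
  event#8 t=17s outcome=S: state=CLOSED
  event#9 t=20s outcome=F: state=CLOSED
  event#10 t=21s outcome=S: state=CLOSED
  event#11 t=25s outcome=S: state=CLOSED
  event#12 t=28s outcome=F: state=CLOSED
  event#13 t=29s outcome=S: state=CLOSED
  event#14 t=32s outcome=F: state=CLOSED
  event#15 t=35s outcome=S: state=CLOSED
  event#16 t=39s outcome=S: state=CLOSED
  event#17 t=42s outcome=F: state=CLOSED
  event#18 t=44s outcome=F: state=OPEN
  event#19 t=48s outcome=F: state=OPEN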